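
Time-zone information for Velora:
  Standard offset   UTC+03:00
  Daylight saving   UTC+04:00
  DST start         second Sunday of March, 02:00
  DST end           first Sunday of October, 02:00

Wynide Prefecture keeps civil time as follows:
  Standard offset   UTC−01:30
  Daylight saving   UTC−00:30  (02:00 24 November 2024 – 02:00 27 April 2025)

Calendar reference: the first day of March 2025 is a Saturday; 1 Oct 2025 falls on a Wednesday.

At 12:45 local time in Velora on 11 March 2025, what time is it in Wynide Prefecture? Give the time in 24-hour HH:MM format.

1 March 2025 is a Saturday, so the first Sunday is March 2 and the second is March 9.
1 October 2025 is a Wednesday, so the first Sunday is October 5.
11 March 2025 lies within the daylight-saving period (9 March – 5 October), so Velora is on daylight time, UTC+04:00.
12:45 Velora − 4h = 08:45 UTC.
At the standard offset (UTC−01:30), 08:45 UTC − 1h30m = 07:15 Wynide Prefecture standard time.
Daylight saving runs 24 November 2024 – 27 April 2025; the standard-time date in Wynide Prefecture, 11 March 2025, is inside that window, so Wynide Prefecture is at UTC−00:30.
08:45 UTC − 0h30m = 08:15 Wynide Prefecture.

08:15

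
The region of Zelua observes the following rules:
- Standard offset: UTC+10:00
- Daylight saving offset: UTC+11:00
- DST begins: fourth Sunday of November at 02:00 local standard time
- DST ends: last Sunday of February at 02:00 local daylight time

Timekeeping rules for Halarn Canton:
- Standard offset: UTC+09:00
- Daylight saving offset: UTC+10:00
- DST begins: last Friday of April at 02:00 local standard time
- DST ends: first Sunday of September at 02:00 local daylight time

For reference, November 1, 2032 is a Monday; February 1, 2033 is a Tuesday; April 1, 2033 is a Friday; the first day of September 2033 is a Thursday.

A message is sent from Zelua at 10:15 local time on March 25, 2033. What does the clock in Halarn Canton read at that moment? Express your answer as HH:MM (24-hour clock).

1 November 2032 is a Monday, so the first Sunday is November 7 and the fourth is November 28.
1 February 2033 is a Tuesday, so Sundays fall on 6, 13, 20, 27; the last is February 27.
Daylight saving runs 28 November 2032 – 27 February 2033; March 25, 2033 is outside that window, so Zelua is on standard time at UTC+10:00.
10:15 Zelua − 10h = 00:15 UTC.
1 April 2033 is a Friday, so Fridays fall on 1, 8, 15, 22, 29; the last is April 29.
1 September 2033 is a Thursday, so the first Sunday is September 4.
At the standard offset (UTC+09:00), 00:15 UTC + 9h = 09:15 Halarn Canton standard time.
The standard-time date in Halarn Canton, March 25, 2033, is outside the daylight-saving period (29 April – 4 September), so Halarn Canton is on standard time, UTC+09:00.
00:15 UTC + 9h = 09:15 Halarn Canton.

09:15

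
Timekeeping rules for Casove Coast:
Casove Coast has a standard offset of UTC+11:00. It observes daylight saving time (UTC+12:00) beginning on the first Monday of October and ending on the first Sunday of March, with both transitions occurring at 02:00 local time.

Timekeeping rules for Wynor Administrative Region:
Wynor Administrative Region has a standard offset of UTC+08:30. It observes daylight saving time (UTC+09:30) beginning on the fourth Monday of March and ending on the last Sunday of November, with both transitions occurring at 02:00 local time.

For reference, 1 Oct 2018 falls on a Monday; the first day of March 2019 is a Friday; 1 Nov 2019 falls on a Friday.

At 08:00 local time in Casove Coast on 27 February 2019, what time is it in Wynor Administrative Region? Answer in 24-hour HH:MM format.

04:30

1 October 2018 is a Monday, so the first Monday is October 1.
1 March 2019 is a Friday, so the first Sunday is March 3.
Daylight saving runs 1 October 2018 – 3 March 2019; 27 February 2019 is inside that window, so Casove Coast is at UTC+12:00.
08:00 Casove Coast − 12h = 20:00 UTC (rolling into the previous day, 26 February 2019).
1 March 2019 is a Friday, so the first Monday is March 4 and the fourth is March 25.
1 November 2019 is a Friday, so Sundays fall on 3, 10, 17, 24; the last is November 24.
At the standard offset (UTC+08:30), 20:00 UTC + 8h30m = 04:30 Wynor Administrative Region standard time (rolling into the next day, 27 February 2019).
Daylight saving runs 25 March – 24 November; the standard-time date in Wynor Administrative Region, 27 February 2019, is outside that window, so Wynor Administrative Region is on standard time at UTC+08:30.
20:00 UTC + 8h30m = 04:30 Wynor Administrative Region (rolling into the next day, 27 February 2019).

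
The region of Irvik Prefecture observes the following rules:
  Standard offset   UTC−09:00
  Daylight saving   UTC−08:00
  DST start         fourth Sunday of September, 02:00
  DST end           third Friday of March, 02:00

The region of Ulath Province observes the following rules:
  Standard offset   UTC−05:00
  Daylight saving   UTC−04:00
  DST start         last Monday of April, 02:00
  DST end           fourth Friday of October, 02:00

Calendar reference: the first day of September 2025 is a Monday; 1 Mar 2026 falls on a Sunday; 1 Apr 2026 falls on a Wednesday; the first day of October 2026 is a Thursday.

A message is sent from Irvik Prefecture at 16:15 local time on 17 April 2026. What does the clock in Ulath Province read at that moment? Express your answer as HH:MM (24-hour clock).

1 September 2025 is a Monday, so the first Sunday is September 7 and the fourth is September 28.
1 March 2026 is a Sunday, so the first Friday is March 6 and the third is March 20.
17 April 2026 does not fall between 28 September 2025 and 20 March 2026, so daylight saving is not in effect and Irvik Prefecture is at UTC−09:00.
16:15 Irvik Prefecture + 9h = 01:15 UTC (rolling into the next day, 18 April 2026).
1 April 2026 is a Wednesday, so Mondays fall on 6, 13, 20, 27; the last is April 27.
1 October 2026 is a Thursday, so the first Friday is October 2 and the fourth is October 23.
At the standard offset (UTC−05:00), 01:15 UTC − 5h = 20:15 Ulath Province standard time (rolling into the previous day, 17 April 2026).
The standard-time date in Ulath Province, 17 April 2026, does not fall between 27 April and 23 October, so daylight saving is not in effect and Ulath Province is at UTC−05:00.
01:15 UTC − 5h = 20:15 Ulath Province (rolling into the previous day, 17 April 2026).

20:15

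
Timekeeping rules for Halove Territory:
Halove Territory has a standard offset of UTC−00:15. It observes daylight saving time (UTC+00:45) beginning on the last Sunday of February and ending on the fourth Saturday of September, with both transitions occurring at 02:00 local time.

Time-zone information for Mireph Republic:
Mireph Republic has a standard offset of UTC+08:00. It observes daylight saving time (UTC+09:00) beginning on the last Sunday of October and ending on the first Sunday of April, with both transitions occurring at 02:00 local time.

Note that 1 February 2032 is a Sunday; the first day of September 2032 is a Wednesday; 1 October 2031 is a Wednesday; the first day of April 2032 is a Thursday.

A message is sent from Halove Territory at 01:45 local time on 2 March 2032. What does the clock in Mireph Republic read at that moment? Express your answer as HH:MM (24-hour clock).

10:00

1 February 2032 is a Sunday, so Sundays fall on 1, 8, 15, 22, 29; the last is February 29.
1 September 2032 is a Wednesday, so the first Saturday is September 4 and the fourth is September 25.
Daylight saving runs 29 February – 25 September; 2 March 2032 is inside that window, so Halove Territory is at UTC+00:45.
01:45 Halove Territory − 0h45m = 01:00 UTC.
1 October 2031 is a Wednesday, so Sundays fall on 5, 12, 19, 26; the last is October 26.
1 April 2032 is a Thursday, so the first Sunday is April 4.
At the standard offset (UTC+08:00), 01:00 UTC + 8h = 09:00 Mireph Republic standard time.
The standard-time date in Mireph Republic, 2 March 2032, lies within the daylight-saving period (26 October 2031 – 4 April 2032), so Mireph Republic is on daylight time, UTC+09:00.
01:00 UTC + 9h = 10:00 Mireph Republic.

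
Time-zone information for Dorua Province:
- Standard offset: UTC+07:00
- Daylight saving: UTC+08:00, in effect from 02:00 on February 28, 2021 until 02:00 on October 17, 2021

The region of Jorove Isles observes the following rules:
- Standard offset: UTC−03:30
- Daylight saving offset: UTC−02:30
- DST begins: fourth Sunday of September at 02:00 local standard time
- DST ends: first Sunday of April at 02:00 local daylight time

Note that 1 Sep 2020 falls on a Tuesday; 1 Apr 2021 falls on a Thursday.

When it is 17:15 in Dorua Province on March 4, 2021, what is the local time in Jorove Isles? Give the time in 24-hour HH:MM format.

06:45

Daylight saving runs 28 February – 17 October; March 4, 2021 is inside that window, so Dorua Province is at UTC+08:00.
17:15 Dorua Province − 8h = 09:15 UTC.
1 September 2020 is a Tuesday, so the first Sunday is September 6 and the fourth is September 27.
1 April 2021 is a Thursday, so the first Sunday is April 4.
At the standard offset (UTC−03:30), 09:15 UTC − 3h30m = 05:45 Jorove Isles standard time.
The standard-time date in Jorove Isles, March 4, 2021, lies within the daylight-saving period (27 September 2020 – 4 April 2021), so Jorove Isles is on daylight time, UTC−02:30.
09:15 UTC − 2h30m = 06:45 Jorove Isles.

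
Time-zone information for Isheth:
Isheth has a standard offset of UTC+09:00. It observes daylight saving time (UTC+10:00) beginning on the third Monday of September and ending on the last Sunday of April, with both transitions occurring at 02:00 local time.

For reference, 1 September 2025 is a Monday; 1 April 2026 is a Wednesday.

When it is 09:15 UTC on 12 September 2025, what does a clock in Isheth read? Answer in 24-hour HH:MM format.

18:15

1 September 2025 is a Monday, so the first Monday is September 1 and the third is September 15.
1 April 2026 is a Wednesday, so Sundays fall on 5, 12, 19, 26; the last is April 26.
At the standard offset (UTC+09:00), 09:15 UTC + 9h = 18:15 Isheth standard time.
The standard-time date in Isheth, 12 September 2025, is outside the daylight-saving period (15 September 2025 – 26 April 2026), so Isheth is on standard time, UTC+09:00.
09:15 UTC + 9h = 18:15 local.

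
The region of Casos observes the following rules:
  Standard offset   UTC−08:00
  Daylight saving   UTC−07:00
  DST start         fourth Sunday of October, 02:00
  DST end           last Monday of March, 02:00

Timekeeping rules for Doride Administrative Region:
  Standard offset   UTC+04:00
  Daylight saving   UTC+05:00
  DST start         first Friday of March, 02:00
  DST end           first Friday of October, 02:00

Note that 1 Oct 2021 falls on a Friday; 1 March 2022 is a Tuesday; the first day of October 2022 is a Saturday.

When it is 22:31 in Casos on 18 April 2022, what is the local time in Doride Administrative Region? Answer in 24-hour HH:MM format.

1 October 2021 is a Friday, so the first Sunday is October 3 and the fourth is October 24.
1 March 2022 is a Tuesday, so Mondays fall on 7, 14, 21, 28; the last is March 28.
18 April 2022 does not fall between 24 October 2021 and 28 March 2022, so daylight saving is not in effect and Casos is at UTC−08:00.
22:31 Casos + 8h = 06:31 UTC (rolling into the next day, 19 April 2022).
1 March 2022 is a Tuesday, so the first Friday is March 4.
1 October 2022 is a Saturday, so the first Friday is October 7.
At the standard offset (UTC+04:00), 06:31 UTC + 4h = 10:31 Doride Administrative Region standard time.
The standard-time date in Doride Administrative Region, 19 April 2022, falls between 4 March and 7 October, so daylight saving is in effect and Doride Administrative Region is at UTC+05:00.
06:31 UTC + 5h = 11:31 Doride Administrative Region.

11:31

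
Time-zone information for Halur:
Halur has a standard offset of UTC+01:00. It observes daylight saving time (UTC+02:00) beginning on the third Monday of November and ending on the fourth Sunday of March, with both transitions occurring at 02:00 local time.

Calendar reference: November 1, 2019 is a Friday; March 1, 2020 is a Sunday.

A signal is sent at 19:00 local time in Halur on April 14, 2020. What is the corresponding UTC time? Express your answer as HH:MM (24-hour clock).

1 November 2019 is a Friday, so the first Monday is November 4 and the third is November 18.
1 March 2020 is a Sunday, so the first Sunday is March 1 and the fourth is March 22.
Daylight saving runs 18 November 2019 – 22 March 2020; April 14, 2020 is outside that window, so Halur is on standard time at UTC+01:00.
19:00 local − 1h = 18:00 UTC.

18:00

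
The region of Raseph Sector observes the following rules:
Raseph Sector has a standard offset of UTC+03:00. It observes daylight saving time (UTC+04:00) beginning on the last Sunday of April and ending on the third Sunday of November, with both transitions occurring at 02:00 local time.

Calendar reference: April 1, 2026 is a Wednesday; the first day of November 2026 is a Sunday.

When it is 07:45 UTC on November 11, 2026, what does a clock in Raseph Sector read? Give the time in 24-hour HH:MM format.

1 April 2026 is a Wednesday, so Sundays fall on 5, 12, 19, 26; the last is April 26.
1 November 2026 is a Sunday, so the first Sunday is November 1 and the third is November 15.
At the standard offset (UTC+03:00), 07:45 UTC + 3h = 10:45 Raseph Sector standard time.
The standard-time date in Raseph Sector, November 11, 2026, lies within the daylight-saving period (26 April – 15 November), so Raseph Sector is on daylight time, UTC+04:00.
07:45 UTC + 4h = 11:45 local.

11:45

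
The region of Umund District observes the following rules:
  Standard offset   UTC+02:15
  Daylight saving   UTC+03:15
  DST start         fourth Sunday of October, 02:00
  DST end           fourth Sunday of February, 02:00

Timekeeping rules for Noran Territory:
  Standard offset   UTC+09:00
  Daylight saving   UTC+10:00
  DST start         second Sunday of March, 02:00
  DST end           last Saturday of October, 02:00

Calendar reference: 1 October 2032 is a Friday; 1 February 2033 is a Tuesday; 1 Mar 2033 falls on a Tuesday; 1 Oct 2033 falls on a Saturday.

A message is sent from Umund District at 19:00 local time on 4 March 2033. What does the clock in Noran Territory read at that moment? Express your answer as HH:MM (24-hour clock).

01:45

1 October 2032 is a Friday, so the first Sunday is October 3 and the fourth is October 24.
1 February 2033 is a Tuesday, so the first Sunday is February 6 and the fourth is February 27.
Daylight saving runs 24 October 2032 – 27 February 2033; 4 March 2033 is outside that window, so Umund District is on standard time at UTC+02:15.
19:00 Umund District − 2h15m = 16:45 UTC.
1 March 2033 is a Tuesday, so the first Sunday is March 6 and the second is March 13.
1 October 2033 is a Saturday, so Saturdays fall on 1, 8, 15, 22, 29; the last is October 29.
At the standard offset (UTC+09:00), 16:45 UTC + 9h = 01:45 Noran Territory standard time (rolling into the next day, 5 March 2033).
The standard-time date in Noran Territory, 5 March 2033, is outside the daylight-saving period (13 March – 29 October), so Noran Territory is on standard time, UTC+09:00.
16:45 UTC + 9h = 01:45 Noran Territory (rolling into the next day, 5 March 2033).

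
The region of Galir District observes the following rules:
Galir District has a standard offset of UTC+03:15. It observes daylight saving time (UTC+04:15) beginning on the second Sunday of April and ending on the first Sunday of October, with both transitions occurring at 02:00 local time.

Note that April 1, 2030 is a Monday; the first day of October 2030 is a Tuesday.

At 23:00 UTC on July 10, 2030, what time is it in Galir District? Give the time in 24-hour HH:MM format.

03:15

1 April 2030 is a Monday, so the first Sunday is April 7 and the second is April 14.
1 October 2030 is a Tuesday, so the first Sunday is October 6.
At the standard offset (UTC+03:15), 23:00 UTC + 3h15m = 02:15 Galir District standard time (rolling into the next day, 11 July 2030).
Daylight saving runs 14 April – 6 October; the standard-time date in Galir District, July 11, 2030, is inside that window, so Galir District is at UTC+04:15.
23:00 UTC + 4h15m = 03:15 local (rolling into the next day, 11 July 2030).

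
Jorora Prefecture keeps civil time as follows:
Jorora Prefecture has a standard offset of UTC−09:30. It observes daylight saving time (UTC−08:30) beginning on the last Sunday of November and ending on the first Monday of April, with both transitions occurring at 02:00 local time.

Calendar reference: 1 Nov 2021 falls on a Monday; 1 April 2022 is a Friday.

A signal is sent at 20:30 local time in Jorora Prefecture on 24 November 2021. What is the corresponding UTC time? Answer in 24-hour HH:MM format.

06:00

1 November 2021 is a Monday, so Sundays fall on 7, 14, 21, 28; the last is November 28.
1 April 2022 is a Friday, so the first Monday is April 4.
Daylight saving runs 28 November 2021 – 4 April 2022; 24 November 2021 is outside that window, so Jorora Prefecture is on standard time at UTC−09:30.
20:30 local + 9h30m = 06:00 UTC (rolling into the next day, 25 November 2021).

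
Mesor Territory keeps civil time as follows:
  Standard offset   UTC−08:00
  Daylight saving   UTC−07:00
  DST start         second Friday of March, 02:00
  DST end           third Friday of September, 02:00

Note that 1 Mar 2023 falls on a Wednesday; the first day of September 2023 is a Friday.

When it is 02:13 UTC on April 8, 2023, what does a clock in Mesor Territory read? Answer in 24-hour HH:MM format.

1 March 2023 is a Wednesday, so the first Friday is March 3 and the second is March 10.
1 September 2023 is a Friday, so the first Friday is September 1 and the third is September 15.
At the standard offset (UTC−08:00), 02:13 UTC − 8h = 18:13 Mesor Territory standard time (rolling into the previous day, 7 April 2023).
The standard-time date in Mesor Territory, April 7, 2023, lies within the daylight-saving period (10 March – 15 September), so Mesor Territory is on daylight time, UTC−07:00.
02:13 UTC − 7h = 19:13 local (rolling into the previous day, 7 April 2023).

19:13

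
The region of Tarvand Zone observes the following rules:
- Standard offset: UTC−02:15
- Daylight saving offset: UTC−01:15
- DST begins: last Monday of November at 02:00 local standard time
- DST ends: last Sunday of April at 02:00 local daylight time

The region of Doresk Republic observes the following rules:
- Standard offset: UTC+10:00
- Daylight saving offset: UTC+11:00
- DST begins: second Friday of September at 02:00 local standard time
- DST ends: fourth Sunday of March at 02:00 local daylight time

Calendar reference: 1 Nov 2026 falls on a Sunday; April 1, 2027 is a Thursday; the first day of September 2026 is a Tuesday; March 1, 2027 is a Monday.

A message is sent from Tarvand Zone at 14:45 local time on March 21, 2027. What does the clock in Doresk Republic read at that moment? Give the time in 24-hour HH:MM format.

03:00

1 November 2026 is a Sunday, so Mondays fall on 2, 9, 16, 23, 30; the last is November 30.
1 April 2027 is a Thursday, so Sundays fall on 4, 11, 18, 25; the last is April 25.
March 21, 2027 lies within the daylight-saving period (30 November 2026 – 25 April 2027), so Tarvand Zone is on daylight time, UTC−01:15.
14:45 Tarvand Zone + 1h15m = 16:00 UTC.
1 September 2026 is a Tuesday, so the first Friday is September 4 and the second is September 11.
1 March 2027 is a Monday, so the first Sunday is March 7 and the fourth is March 28.
At the standard offset (UTC+10:00), 16:00 UTC + 10h = 02:00 Doresk Republic standard time (rolling into the next day, 22 March 2027).
The standard-time date in Doresk Republic, March 22, 2027, lies within the daylight-saving period (11 September 2026 – 28 March 2027), so Doresk Republic is on daylight time, UTC+11:00.
16:00 UTC + 11h = 03:00 Doresk Republic (rolling into the next day, 22 March 2027).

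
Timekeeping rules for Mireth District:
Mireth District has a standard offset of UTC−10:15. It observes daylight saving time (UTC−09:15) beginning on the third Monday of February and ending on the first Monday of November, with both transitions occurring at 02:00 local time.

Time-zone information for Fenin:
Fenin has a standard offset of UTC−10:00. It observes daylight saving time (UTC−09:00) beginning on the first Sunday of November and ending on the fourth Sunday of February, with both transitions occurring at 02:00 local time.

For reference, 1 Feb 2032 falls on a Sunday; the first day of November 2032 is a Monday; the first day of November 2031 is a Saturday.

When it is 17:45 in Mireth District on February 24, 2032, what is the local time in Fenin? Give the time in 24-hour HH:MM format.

1 February 2032 is a Sunday, so the first Monday is February 2 and the third is February 16.
1 November 2032 is a Monday, so the first Monday is November 1.
February 24, 2032 falls between 16 February and 1 November, so daylight saving is in effect and Mireth District is at UTC−09:15.
17:45 Mireth District + 9h15m = 03:00 UTC (rolling into the next day, 25 February 2032).
1 November 2031 is a Saturday, so the first Sunday is November 2.
1 February 2032 is a Sunday, so the first Sunday is February 1 and the fourth is February 22.
At the standard offset (UTC−10:00), 03:00 UTC − 10h = 17:00 Fenin standard time (rolling into the previous day, 24 February 2032).
The standard-time date in Fenin, February 24, 2032, is outside the daylight-saving period (2 November 2031 – 22 February 2032), so Fenin is on standard time, UTC−10:00.
03:00 UTC − 10h = 17:00 Fenin (rolling into the previous day, 24 February 2032).

17:00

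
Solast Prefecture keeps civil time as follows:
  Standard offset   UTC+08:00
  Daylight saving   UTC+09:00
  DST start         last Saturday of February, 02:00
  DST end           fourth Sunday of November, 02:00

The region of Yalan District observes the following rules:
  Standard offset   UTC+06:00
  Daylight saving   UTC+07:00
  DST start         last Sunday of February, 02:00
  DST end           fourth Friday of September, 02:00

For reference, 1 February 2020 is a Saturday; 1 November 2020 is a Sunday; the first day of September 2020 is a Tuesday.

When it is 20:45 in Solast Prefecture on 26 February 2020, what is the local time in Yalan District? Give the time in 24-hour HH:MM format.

19:45

1 February 2020 is a Saturday, so Saturdays fall on 1, 8, 15, 22, 29; the last is February 29.
1 November 2020 is a Sunday, so the first Sunday is November 1 and the fourth is November 22.
26 February 2020 does not fall between 29 February and 22 November, so daylight saving is not in effect and Solast Prefecture is at UTC+08:00.
20:45 Solast Prefecture − 8h = 12:45 UTC.
1 February 2020 is a Saturday, so Sundays fall on 2, 9, 16, 23; the last is February 23.
1 September 2020 is a Tuesday, so the first Friday is September 4 and the fourth is September 25.
At the standard offset (UTC+06:00), 12:45 UTC + 6h = 18:45 Yalan District standard time.
Daylight saving runs 23 February – 25 September; the standard-time date in Yalan District, 26 February 2020, is inside that window, so Yalan District is at UTC+07:00.
12:45 UTC + 7h = 19:45 Yalan District.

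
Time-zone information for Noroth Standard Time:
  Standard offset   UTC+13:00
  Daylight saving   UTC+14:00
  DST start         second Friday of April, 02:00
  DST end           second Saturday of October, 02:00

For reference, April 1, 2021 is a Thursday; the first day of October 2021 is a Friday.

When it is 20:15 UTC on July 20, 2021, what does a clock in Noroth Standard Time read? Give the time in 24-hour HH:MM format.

10:15

1 April 2021 is a Thursday, so the first Friday is April 2 and the second is April 9.
1 October 2021 is a Friday, so the first Saturday is October 2 and the second is October 9.
At the standard offset (UTC+13:00), 20:15 UTC + 13h = 09:15 Noroth Standard Time standard time (rolling into the next day, 21 July 2021).
The standard-time date in Noroth Standard Time, July 21, 2021, falls between 9 April and 9 October, so daylight saving is in effect and Noroth Standard Time is at UTC+14:00.
20:15 UTC + 14h = 10:15 local (rolling into the next day, 21 July 2021).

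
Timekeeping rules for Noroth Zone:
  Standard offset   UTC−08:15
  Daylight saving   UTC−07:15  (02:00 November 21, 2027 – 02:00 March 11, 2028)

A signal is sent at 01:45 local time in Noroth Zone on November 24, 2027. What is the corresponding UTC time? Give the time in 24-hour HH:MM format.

November 24, 2027 lies within the daylight-saving period (21 November 2027 – 11 March 2028), so Noroth Zone is on daylight time, UTC−07:15.
01:45 local + 7h15m = 09:00 UTC.

09:00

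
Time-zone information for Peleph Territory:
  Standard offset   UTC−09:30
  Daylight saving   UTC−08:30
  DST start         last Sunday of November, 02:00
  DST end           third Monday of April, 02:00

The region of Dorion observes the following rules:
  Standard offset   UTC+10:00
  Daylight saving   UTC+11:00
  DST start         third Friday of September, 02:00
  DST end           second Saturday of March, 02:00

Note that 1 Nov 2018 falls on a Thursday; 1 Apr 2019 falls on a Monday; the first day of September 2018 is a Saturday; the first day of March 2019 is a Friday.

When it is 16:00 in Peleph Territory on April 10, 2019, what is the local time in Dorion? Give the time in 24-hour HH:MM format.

10:30

1 November 2018 is a Thursday, so Sundays fall on 4, 11, 18, 25; the last is November 25.
1 April 2019 is a Monday, so the first Monday is April 1 and the third is April 15.
April 10, 2019 lies within the daylight-saving period (25 November 2018 – 15 April 2019), so Peleph Territory is on daylight time, UTC−08:30.
16:00 Peleph Territory + 8h30m = 00:30 UTC (rolling into the next day, 11 April 2019).
1 September 2018 is a Saturday, so the first Friday is September 7 and the third is September 21.
1 March 2019 is a Friday, so the first Saturday is March 2 and the second is March 9.
At the standard offset (UTC+10:00), 00:30 UTC + 10h = 10:30 Dorion standard time.
Daylight saving runs 21 September 2018 – 9 March 2019; the standard-time date in Dorion, April 11, 2019, is outside that window, so Dorion is on standard time at UTC+10:00.
00:30 UTC + 10h = 10:30 Dorion.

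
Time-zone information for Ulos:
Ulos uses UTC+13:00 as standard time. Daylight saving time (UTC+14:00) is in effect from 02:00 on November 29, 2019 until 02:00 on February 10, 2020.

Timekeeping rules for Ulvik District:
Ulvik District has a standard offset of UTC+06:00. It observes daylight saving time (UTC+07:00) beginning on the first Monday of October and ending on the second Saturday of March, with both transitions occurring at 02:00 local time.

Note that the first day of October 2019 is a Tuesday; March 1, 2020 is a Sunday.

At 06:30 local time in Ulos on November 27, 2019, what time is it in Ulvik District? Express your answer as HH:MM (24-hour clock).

November 27, 2019 does not fall between 29 November 2019 and 10 February 2020, so daylight saving is not in effect and Ulos is at UTC+13:00.
06:30 Ulos − 13h = 17:30 UTC (rolling into the previous day, 26 November 2019).
1 October 2019 is a Tuesday, so the first Monday is October 7.
1 March 2020 is a Sunday, so the first Saturday is March 7 and the second is March 14.
At the standard offset (UTC+06:00), 17:30 UTC + 6h = 23:30 Ulvik District standard time.
The standard-time date in Ulvik District, November 26, 2019, lies within the daylight-saving period (7 October 2019 – 14 March 2020), so Ulvik District is on daylight time, UTC+07:00.
17:30 UTC + 7h = 00:30 Ulvik District (rolling into the next day, 27 November 2019).

00:30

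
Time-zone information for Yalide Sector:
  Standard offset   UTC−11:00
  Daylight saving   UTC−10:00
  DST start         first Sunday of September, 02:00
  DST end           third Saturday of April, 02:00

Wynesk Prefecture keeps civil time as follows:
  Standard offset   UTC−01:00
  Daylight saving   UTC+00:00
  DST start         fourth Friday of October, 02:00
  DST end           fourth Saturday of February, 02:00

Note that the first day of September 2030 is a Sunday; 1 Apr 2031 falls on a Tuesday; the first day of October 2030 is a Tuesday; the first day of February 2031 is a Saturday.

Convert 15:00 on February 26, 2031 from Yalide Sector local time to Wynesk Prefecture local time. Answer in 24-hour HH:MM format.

00:00

1 September 2030 is a Sunday, so the first Sunday is September 1.
1 April 2031 is a Tuesday, so the first Saturday is April 5 and the third is April 19.
February 26, 2031 lies within the daylight-saving period (1 September 2030 – 19 April 2031), so Yalide Sector is on daylight time, UTC−10:00.
15:00 Yalide Sector + 10h = 01:00 UTC (rolling into the next day, 27 February 2031).
1 October 2030 is a Tuesday, so the first Friday is October 4 and the fourth is October 25.
1 February 2031 is a Saturday, so the first Saturday is February 1 and the fourth is February 22.
At the standard offset (UTC−01:00), 01:00 UTC − 1h = 00:00 Wynesk Prefecture standard time.
Daylight saving runs 25 October 2030 – 22 February 2031; the standard-time date in Wynesk Prefecture, February 27, 2031, is outside that window, so Wynesk Prefecture is on standard time at UTC−01:00.
01:00 UTC − 1h = 00:00 Wynesk Prefecture.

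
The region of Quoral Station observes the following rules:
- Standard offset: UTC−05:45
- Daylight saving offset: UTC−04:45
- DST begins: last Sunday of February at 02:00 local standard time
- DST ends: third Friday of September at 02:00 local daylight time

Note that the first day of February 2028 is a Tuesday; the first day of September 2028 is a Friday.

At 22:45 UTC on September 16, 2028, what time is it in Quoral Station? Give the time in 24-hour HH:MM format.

1 February 2028 is a Tuesday, so Sundays fall on 6, 13, 20, 27; the last is February 27.
1 September 2028 is a Friday, so the first Friday is September 1 and the third is September 15.
At the standard offset (UTC−05:45), 22:45 UTC − 5h45m = 17:00 Quoral Station standard time.
The standard-time date in Quoral Station, September 16, 2028, is outside the daylight-saving period (27 February – 15 September), so Quoral Station is on standard time, UTC−05:45.
22:45 UTC − 5h45m = 17:00 local.

17:00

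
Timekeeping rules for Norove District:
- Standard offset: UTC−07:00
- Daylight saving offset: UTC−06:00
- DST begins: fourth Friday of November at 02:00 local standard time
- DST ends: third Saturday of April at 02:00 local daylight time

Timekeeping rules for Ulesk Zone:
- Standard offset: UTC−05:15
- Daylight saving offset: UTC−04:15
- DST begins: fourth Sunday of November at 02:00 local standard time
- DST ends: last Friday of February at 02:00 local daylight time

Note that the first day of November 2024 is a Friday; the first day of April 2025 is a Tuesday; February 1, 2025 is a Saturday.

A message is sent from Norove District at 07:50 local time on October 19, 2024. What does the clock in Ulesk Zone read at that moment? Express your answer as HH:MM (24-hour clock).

1 November 2024 is a Friday, so the first Friday is November 1 and the fourth is November 22.
1 April 2025 is a Tuesday, so the first Saturday is April 5 and the third is April 19.
Daylight saving runs 22 November 2024 – 19 April 2025; October 19, 2024 is outside that window, so Norove District is on standard time at UTC−07:00.
07:50 Norove District + 7h = 14:50 UTC.
1 November 2024 is a Friday, so the first Sunday is November 3 and the fourth is November 24.
1 February 2025 is a Saturday, so Fridays fall on 7, 14, 21, 28; the last is February 28.
At the standard offset (UTC−05:15), 14:50 UTC − 5h15m = 09:35 Ulesk Zone standard time.
Daylight saving runs 24 November 2024 – 28 February 2025; the standard-time date in Ulesk Zone, October 19, 2024, is outside that window, so Ulesk Zone is on standard time at UTC−05:15.
14:50 UTC − 5h15m = 09:35 Ulesk Zone.

09:35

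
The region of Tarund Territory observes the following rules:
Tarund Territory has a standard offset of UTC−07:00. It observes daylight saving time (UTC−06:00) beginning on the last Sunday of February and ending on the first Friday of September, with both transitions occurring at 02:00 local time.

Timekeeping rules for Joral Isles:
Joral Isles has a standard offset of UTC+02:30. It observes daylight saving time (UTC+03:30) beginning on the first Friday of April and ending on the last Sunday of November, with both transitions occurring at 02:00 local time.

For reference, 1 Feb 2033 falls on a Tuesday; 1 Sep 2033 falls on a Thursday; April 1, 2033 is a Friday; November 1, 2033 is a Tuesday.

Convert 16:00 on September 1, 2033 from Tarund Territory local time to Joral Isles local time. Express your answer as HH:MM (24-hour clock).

1 February 2033 is a Tuesday, so Sundays fall on 6, 13, 20, 27; the last is February 27.
1 September 2033 is a Thursday, so the first Friday is September 2.
September 1, 2033 lies within the daylight-saving period (27 February – 2 September), so Tarund Territory is on daylight time, UTC−06:00.
16:00 Tarund Territory + 6h = 22:00 UTC.
1 April 2033 is a Friday, so the first Friday is April 1.
1 November 2033 is a Tuesday, so Sundays fall on 6, 13, 20, 27; the last is November 27.
At the standard offset (UTC+02:30), 22:00 UTC + 2h30m = 00:30 Joral Isles standard time (rolling into the next day, 2 September 2033).
Daylight saving runs 1 April – 27 November; the standard-time date in Joral Isles, September 2, 2033, is inside that window, so Joral Isles is at UTC+03:30.
22:00 UTC + 3h30m = 01:30 Joral Isles (rolling into the next day, 2 September 2033).

01:30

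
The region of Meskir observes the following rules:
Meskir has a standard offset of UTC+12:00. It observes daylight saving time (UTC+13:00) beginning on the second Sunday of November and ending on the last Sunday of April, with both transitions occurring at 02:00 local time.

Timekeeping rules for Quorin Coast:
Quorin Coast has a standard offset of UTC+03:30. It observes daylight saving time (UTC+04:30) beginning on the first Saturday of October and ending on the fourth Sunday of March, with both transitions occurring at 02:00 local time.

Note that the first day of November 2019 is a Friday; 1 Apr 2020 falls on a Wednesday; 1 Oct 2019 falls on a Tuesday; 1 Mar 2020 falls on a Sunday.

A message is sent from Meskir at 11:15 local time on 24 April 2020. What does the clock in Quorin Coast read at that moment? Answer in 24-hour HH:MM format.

1 November 2019 is a Friday, so the first Sunday is November 3 and the second is November 10.
1 April 2020 is a Wednesday, so Sundays fall on 5, 12, 19, 26; the last is April 26.
Daylight saving runs 10 November 2019 – 26 April 2020; 24 April 2020 is inside that window, so Meskir is at UTC+13:00.
11:15 Meskir − 13h = 22:15 UTC (rolling into the previous day, 23 April 2020).
1 October 2019 is a Tuesday, so the first Saturday is October 5.
1 March 2020 is a Sunday, so the first Sunday is March 1 and the fourth is March 22.
At the standard offset (UTC+03:30), 22:15 UTC + 3h30m = 01:45 Quorin Coast standard time (rolling into the next day, 24 April 2020).
The standard-time date in Quorin Coast, 24 April 2020, is outside the daylight-saving period (5 October 2019 – 22 March 2020), so Quorin Coast is on standard time, UTC+03:30.
22:15 UTC + 3h30m = 01:45 Quorin Coast (rolling into the next day, 24 April 2020).

01:45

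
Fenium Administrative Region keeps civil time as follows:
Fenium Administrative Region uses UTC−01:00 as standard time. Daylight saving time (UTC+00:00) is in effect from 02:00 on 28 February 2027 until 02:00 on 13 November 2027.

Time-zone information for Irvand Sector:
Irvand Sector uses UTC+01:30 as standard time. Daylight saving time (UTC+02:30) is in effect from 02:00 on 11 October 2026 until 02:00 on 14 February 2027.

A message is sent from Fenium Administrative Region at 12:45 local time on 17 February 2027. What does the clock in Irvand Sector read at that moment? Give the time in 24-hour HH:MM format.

15:15

17 February 2027 is outside the daylight-saving period (28 February – 13 November), so Fenium Administrative Region is on standard time, UTC−01:00.
12:45 Fenium Administrative Region + 1h = 13:45 UTC.
At the standard offset (UTC+01:30), 13:45 UTC + 1h30m = 15:15 Irvand Sector standard time.
Daylight saving runs 11 October 2026 – 14 February 2027; the standard-time date in Irvand Sector, 17 February 2027, is outside that window, so Irvand Sector is on standard time at UTC+01:30.
13:45 UTC + 1h30m = 15:15 Irvand Sector.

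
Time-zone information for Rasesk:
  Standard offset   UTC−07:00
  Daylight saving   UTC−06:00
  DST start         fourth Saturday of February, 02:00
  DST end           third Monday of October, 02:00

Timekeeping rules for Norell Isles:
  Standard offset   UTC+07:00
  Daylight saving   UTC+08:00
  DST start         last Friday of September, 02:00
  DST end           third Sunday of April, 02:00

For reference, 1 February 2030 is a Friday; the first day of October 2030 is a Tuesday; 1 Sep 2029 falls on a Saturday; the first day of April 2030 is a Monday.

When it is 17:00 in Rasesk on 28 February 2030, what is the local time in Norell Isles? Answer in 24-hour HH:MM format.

1 February 2030 is a Friday, so the first Saturday is February 2 and the fourth is February 23.
1 October 2030 is a Tuesday, so the first Monday is October 7 and the third is October 21.
28 February 2030 lies within the daylight-saving period (23 February – 21 October), so Rasesk is on daylight time, UTC−06:00.
17:00 Rasesk + 6h = 23:00 UTC.
1 September 2029 is a Saturday, so Fridays fall on 7, 14, 21, 28; the last is September 28.
1 April 2030 is a Monday, so the first Sunday is April 7 and the third is April 21.
At the standard offset (UTC+07:00), 23:00 UTC + 7h = 06:00 Norell Isles standard time (rolling into the next day, 1 March 2030).
The standard-time date in Norell Isles, 1 March 2030, lies within the daylight-saving period (28 September 2029 – 21 April 2030), so Norell Isles is on daylight time, UTC+08:00.
23:00 UTC + 8h = 07:00 Norell Isles (rolling into the next day, 1 March 2030).

07:00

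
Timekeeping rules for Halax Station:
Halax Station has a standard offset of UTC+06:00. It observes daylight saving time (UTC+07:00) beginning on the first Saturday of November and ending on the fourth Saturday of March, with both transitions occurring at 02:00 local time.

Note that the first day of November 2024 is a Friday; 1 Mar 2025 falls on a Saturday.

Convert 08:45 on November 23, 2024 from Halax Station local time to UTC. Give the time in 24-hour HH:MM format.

1 November 2024 is a Friday, so the first Saturday is November 2.
1 March 2025 is a Saturday, so the first Saturday is March 1 and the fourth is March 22.
November 23, 2024 falls between 2 November 2024 and 22 March 2025, so daylight saving is in effect and Halax Station is at UTC+07:00.
08:45 local − 7h = 01:45 UTC.

01:45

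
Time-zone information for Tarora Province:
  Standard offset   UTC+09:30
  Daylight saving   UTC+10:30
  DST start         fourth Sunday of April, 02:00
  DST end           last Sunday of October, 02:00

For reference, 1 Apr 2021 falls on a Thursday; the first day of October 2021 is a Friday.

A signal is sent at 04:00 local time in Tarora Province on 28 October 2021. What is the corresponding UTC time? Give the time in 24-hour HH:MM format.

1 April 2021 is a Thursday, so the first Sunday is April 4 and the fourth is April 25.
1 October 2021 is a Friday, so Sundays fall on 3, 10, 17, 24, 31; the last is October 31.
Daylight saving runs 25 April – 31 October; 28 October 2021 is inside that window, so Tarora Province is at UTC+10:30.
04:00 local − 10h30m = 17:30 UTC (rolling into the previous day, 27 October 2021).

17:30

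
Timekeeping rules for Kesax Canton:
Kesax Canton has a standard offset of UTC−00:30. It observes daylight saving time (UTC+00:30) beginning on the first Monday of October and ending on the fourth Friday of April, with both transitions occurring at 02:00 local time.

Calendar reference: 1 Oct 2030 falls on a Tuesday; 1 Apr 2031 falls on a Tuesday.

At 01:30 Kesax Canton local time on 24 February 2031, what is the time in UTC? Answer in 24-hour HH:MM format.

1 October 2030 is a Tuesday, so the first Monday is October 7.
1 April 2031 is a Tuesday, so the first Friday is April 4 and the fourth is April 25.
24 February 2031 lies within the daylight-saving period (7 October 2030 – 25 April 2031), so Kesax Canton is on daylight time, UTC+00:30.
01:30 local − 0h30m = 01:00 UTC.

01:00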